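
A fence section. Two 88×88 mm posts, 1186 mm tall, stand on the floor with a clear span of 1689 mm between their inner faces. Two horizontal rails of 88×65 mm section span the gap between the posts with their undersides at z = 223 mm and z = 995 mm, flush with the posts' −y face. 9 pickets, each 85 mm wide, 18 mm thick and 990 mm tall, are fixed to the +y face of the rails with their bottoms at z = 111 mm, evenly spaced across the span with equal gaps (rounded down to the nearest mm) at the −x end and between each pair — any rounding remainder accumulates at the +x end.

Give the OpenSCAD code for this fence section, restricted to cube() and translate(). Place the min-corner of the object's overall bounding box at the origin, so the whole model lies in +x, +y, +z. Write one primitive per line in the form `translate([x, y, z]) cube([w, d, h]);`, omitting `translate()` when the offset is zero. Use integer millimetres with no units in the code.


cube([88, 88, 1186]);
translate([1777, 0, 0]) cube([88, 88, 1186]);
translate([88, 0, 223]) cube([1689, 88, 65]);
translate([88, 0, 995]) cube([1689, 88, 65]);
translate([180, 88, 111]) cube([85, 18, 990]);
translate([357, 88, 111]) cube([85, 18, 990]);
translate([534, 88, 111]) cube([85, 18, 990]);
translate([711, 88, 111]) cube([85, 18, 990]);
translate([888, 88, 111]) cube([85, 18, 990]);
translate([1065, 88, 111]) cube([85, 18, 990]);
translate([1242, 88, 111]) cube([85, 18, 990]);
translate([1419, 88, 111]) cube([85, 18, 990]);
translate([1596, 88, 111]) cube([85, 18, 990]);


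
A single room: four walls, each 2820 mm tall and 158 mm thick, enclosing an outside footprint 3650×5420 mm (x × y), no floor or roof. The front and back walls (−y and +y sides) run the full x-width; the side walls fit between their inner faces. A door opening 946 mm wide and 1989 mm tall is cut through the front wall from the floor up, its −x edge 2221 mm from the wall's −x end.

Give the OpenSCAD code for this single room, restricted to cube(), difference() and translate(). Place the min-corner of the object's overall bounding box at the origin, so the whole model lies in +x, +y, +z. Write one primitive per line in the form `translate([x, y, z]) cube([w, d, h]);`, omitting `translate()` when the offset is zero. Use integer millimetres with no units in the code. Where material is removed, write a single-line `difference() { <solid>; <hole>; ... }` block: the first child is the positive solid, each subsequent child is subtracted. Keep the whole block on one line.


difference() { cube([3650, 158, 2820]); translate([2221, 0, 0]) cube([946, 158, 1989]); }
translate([0, 5262, 0]) cube([3650, 158, 2820]);
translate([0, 158, 0]) cube([158, 5104, 2820]);
translate([3492, 158, 0]) cube([158, 5104, 2820]);


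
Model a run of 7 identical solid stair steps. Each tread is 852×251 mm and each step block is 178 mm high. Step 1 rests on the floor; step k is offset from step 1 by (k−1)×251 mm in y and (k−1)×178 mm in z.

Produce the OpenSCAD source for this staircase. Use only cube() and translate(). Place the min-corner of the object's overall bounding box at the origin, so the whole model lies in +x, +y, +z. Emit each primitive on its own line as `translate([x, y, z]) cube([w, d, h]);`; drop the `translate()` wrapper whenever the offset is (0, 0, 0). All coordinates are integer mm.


cube([852, 251, 178]);
translate([0, 251, 178]) cube([852, 251, 178]);
translate([0, 502, 356]) cube([852, 251, 178]);
translate([0, 753, 534]) cube([852, 251, 178]);
translate([0, 1004, 712]) cube([852, 251, 178]);
translate([0, 1255, 890]) cube([852, 251, 178]);
translate([0, 1506, 1068]) cube([852, 251, 178]);


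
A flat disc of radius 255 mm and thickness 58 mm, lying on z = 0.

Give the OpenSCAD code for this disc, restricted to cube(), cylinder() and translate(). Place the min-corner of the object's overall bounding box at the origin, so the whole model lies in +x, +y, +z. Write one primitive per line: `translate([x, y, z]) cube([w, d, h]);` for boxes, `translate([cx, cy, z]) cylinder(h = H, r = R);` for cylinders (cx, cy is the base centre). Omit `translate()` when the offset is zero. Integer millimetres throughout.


translate([255, 255, 0]) cylinder(h = 58, r = 255);


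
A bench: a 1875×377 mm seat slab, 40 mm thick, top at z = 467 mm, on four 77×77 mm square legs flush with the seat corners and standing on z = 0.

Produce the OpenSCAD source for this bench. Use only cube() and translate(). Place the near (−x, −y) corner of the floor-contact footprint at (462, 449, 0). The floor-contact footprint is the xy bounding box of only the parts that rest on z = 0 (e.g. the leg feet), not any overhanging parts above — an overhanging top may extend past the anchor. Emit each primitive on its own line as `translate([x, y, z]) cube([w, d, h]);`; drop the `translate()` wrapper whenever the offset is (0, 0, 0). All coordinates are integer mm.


// leg_h = 467 − 40 = 427
translate([462, 449, 427]) cube([1875, 377, 40]);
translate([462, 449, 0]) cube([77, 77, 427]);
translate([462, 749, 0]) cube([77, 77, 427]);
translate([2260, 449, 0]) cube([77, 77, 427]);
translate([2260, 749, 0]) cube([77, 77, 427]);


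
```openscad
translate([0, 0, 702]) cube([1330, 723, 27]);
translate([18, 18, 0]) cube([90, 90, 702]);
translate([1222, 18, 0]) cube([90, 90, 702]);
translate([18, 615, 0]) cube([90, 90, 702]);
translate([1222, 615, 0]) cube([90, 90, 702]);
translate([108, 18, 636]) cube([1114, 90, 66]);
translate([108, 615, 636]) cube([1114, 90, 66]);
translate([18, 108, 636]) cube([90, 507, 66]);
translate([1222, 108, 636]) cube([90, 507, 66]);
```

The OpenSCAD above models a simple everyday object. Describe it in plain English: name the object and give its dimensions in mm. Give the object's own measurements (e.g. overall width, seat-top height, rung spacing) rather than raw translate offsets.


A table: top 1330 mm (x) × 723 mm (y), 27 mm thick, upper face at z = 729 mm, on four 90×90 mm square legs, each inset 18 mm from the nearest pair of top edges from z = 0 to the bottom of the top. Four apron rails, 90 mm thick and 66 mm tall, run between adjacent legs with their top edges flush with the underside of the top and their outer faces flush with the legs' outer faces.


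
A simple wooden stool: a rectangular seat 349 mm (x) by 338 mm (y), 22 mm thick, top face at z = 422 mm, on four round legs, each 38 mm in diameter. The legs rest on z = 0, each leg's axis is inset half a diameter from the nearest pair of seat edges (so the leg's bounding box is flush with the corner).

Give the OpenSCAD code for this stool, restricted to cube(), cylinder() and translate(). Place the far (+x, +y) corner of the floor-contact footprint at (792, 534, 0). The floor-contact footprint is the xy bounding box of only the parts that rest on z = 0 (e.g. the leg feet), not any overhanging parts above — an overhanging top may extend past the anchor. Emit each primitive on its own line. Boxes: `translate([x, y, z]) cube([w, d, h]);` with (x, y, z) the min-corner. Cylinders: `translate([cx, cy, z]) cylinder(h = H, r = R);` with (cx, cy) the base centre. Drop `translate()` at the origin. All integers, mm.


// leg_h = 422 - 22 = 400
translate([443, 196, 400]) cube([349, 338, 22]);
translate([462, 215, 0]) cylinder(h = 400, r = 19);
translate([773, 215, 0]) cylinder(h = 400, r = 19);
translate([462, 515, 0]) cylinder(h = 400, r = 19);
translate([773, 515, 0]) cylinder(h = 400, r = 19);


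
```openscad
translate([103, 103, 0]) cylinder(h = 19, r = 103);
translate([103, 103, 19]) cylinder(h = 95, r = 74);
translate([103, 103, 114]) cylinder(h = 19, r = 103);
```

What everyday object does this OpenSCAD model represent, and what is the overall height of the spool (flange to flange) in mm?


A spool. The overall height is 133 mm.

Three coaxial cylinders, large–small–large — a spool. Two 19 mm flanges and a 95 mm core give 19 + 95 + 19 = 133 mm.


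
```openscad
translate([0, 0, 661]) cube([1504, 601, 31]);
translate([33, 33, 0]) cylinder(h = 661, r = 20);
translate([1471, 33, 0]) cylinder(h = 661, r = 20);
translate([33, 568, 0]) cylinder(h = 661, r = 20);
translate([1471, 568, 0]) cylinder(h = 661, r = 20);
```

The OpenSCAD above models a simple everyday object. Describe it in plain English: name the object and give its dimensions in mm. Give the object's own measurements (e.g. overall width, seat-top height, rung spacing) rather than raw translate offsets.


A table: top 1504 mm (x) × 601 mm (y), 31 mm thick, upper face at z = 692 mm, on four round legs of 40 mm diameter, each leg's bounding box inset 13 mm from the nearest pair of top edges from z = 0 to the bottom of the top.


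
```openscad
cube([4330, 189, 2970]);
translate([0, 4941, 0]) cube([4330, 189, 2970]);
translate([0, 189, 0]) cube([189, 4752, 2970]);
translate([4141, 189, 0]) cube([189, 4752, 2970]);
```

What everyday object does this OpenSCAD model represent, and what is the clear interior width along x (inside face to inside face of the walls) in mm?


A house (or room) frame. The interior width is 3952 mm.

Four 2970 mm walls enclosing a rectangle with no floor or roof — a room or house frame. Outside width is 4330 mm and wall thickness is 189 mm, so the interior width is 4330 − 2 × 189 = 3952 mm.


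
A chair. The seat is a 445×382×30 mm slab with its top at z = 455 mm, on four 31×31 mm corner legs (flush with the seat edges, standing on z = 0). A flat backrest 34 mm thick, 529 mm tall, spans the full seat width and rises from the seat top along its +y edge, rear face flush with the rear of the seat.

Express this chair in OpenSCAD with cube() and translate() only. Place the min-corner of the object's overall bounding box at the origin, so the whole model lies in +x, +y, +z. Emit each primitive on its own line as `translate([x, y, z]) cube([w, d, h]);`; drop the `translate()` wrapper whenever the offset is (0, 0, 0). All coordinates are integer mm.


translate([0, 0, 425]) cube([445, 382, 30]);
cube([31, 31, 425]);
translate([414, 0, 0]) cube([31, 31, 425]);
translate([0, 351, 0]) cube([31, 31, 425]);
translate([414, 351, 0]) cube([31, 31, 425]);
translate([0, 348, 455]) cube([445, 34, 529]);


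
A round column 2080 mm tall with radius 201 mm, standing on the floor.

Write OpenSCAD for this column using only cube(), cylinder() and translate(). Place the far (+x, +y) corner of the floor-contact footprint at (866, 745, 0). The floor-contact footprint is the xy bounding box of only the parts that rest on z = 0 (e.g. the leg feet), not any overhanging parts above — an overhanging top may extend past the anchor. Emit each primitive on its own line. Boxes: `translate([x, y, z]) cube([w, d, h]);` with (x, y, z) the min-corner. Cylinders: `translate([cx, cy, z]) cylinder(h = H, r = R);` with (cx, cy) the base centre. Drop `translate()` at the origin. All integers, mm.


translate([665, 544, 0]) cylinder(h = 2080, r = 201);


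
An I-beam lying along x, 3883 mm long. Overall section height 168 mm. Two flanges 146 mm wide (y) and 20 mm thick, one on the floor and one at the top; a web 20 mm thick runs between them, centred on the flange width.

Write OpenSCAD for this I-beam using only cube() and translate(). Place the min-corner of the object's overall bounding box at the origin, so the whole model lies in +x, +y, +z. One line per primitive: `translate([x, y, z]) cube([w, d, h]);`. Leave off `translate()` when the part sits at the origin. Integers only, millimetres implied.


cube([3883, 146, 20]);
translate([0, 63, 20]) cube([3883, 20, 128]);
translate([0, 0, 148]) cube([3883, 146, 20]);


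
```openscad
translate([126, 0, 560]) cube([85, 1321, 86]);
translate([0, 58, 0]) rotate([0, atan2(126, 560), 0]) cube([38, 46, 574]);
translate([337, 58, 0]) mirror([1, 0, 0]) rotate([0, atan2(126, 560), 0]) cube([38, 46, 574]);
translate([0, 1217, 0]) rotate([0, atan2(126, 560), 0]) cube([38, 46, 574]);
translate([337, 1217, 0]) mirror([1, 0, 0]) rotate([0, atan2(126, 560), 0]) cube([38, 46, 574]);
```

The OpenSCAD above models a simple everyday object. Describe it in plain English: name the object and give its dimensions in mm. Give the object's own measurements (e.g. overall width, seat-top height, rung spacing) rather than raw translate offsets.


A sawhorse. A 85×1321×86 mm beam (x, y, z) sits on two A-frame leg pairs. Each pair is two raked legs of 38×46 mm section (46 mm along y) splaying symmetrically in x. Each leg rises 560 mm vertically over 126 mm of horizontal reach and is 574 mm long along its own axis. Every leg's outer bottom edge rests on the floor and its outer top edge meets a bottom edge of the beam — the left legs (tilting toward +x) meet the beam's −x bottom edge, the right legs (their mirror images, tilting toward −x) meet its +x bottom edge — so the leg tops tuck under the beam, the beam's underside is 560 mm above the floor, and the feet are 337 mm apart outside-to-outside with the beam centred between them. The two leg pairs are set in 58 mm from either end of the beam.


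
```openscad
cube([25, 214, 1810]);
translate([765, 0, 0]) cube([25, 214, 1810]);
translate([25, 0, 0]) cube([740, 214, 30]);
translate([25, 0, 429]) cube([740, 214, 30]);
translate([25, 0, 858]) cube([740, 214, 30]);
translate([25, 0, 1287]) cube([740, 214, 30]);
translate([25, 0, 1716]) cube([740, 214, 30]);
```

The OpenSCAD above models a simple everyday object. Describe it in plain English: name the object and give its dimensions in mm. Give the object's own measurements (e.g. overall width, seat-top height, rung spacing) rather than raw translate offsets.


An open bookshelf. Two side panels, each 25 mm thick, 214 mm deep and 1810 mm tall, stand 790 mm apart (outside-to-outside). Between them sit 5 shelves, each 30 mm thick and 214 mm deep, spanning the full gap between the sides. The bottom shelf rests on the floor (its underside at z = 0) and the clear gap between one shelf's top and the next shelf's underside is 399 mm.


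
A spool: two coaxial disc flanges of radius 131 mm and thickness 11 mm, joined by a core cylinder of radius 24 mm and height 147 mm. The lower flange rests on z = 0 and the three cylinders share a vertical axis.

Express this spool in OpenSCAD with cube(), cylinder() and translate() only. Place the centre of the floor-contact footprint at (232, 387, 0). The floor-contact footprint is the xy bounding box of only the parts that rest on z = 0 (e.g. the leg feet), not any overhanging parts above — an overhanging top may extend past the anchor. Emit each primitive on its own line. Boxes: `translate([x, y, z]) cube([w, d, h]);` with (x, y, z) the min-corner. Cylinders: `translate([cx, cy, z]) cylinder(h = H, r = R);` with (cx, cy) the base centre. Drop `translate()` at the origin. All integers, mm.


translate([232, 387, 0]) cylinder(h = 11, r = 131);
translate([232, 387, 11]) cylinder(h = 147, r = 24);
translate([232, 387, 158]) cylinder(h = 11, r = 131);


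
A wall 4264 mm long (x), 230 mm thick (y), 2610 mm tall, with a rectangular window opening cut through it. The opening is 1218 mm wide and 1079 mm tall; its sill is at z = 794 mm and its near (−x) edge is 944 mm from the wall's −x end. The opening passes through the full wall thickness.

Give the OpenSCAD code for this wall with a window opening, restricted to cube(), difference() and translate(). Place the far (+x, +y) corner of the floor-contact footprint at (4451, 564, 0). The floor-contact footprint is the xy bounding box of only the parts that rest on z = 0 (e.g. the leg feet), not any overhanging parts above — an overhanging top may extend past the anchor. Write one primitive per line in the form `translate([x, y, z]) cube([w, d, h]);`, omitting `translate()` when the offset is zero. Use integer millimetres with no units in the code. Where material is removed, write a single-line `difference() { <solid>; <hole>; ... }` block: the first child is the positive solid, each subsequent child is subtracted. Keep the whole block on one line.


difference() { translate([187, 334, 0]) cube([4264, 230, 2610]); translate([1131, 334, 794]) cube([1218, 230, 1079]); }


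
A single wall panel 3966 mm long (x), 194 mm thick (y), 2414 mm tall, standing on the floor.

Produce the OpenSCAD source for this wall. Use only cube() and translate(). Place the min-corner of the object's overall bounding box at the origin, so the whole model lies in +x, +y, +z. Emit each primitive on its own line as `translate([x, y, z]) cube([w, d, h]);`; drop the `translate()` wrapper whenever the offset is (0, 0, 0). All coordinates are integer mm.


cube([3966, 194, 2414]);


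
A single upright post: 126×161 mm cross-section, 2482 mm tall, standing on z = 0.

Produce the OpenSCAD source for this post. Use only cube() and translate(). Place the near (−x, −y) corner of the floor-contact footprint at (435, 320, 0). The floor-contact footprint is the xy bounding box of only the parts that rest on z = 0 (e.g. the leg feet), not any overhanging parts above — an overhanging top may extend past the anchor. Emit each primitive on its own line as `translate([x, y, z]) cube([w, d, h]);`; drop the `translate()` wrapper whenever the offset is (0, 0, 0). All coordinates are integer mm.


translate([435, 320, 0]) cube([126, 161, 2482]);


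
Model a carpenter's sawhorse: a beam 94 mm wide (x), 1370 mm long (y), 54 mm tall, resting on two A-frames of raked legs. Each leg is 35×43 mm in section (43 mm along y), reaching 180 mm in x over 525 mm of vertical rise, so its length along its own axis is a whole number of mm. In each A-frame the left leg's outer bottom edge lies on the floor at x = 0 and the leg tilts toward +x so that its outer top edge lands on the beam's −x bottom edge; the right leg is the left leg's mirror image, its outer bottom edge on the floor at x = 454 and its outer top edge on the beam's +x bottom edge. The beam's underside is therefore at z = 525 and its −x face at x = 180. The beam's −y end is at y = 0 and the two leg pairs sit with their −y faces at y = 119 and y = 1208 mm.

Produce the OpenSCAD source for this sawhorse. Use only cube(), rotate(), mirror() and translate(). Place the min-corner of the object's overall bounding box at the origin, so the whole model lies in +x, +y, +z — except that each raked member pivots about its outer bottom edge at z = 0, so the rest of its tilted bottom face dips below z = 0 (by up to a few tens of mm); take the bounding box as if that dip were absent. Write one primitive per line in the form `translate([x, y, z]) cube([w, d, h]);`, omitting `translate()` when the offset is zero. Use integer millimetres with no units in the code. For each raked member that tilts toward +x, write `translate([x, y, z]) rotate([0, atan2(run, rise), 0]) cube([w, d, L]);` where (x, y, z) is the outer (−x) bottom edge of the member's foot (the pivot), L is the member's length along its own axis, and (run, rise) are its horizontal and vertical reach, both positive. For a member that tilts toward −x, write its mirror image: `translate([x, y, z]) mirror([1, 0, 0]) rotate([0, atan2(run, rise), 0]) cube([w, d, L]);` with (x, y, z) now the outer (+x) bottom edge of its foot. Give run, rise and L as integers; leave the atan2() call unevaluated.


translate([180, 0, 525]) cube([94, 1370, 54]);
translate([0, 119, 0]) rotate([0, atan2(180, 525), 0]) cube([35, 43, 555]);
translate([454, 119, 0]) mirror([1, 0, 0]) rotate([0, atan2(180, 525), 0]) cube([35, 43, 555]);
translate([0, 1208, 0]) rotate([0, atan2(180, 525), 0]) cube([35, 43, 555]);
translate([454, 1208, 0]) mirror([1, 0, 0]) rotate([0, atan2(180, 525), 0]) cube([35, 43, 555]);


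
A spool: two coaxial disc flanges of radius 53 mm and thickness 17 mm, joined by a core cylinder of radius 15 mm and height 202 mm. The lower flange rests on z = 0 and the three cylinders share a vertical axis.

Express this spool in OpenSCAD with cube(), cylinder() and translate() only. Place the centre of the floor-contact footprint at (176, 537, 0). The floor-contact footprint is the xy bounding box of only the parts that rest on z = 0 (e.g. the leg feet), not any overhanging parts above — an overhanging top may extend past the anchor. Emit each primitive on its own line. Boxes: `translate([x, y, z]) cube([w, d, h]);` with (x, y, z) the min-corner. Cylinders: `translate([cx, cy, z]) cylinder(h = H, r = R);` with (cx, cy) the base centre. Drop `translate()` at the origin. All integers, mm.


translate([176, 537, 0]) cylinder(h = 17, r = 53);
translate([176, 537, 17]) cylinder(h = 202, r = 15);
translate([176, 537, 219]) cylinder(h = 17, r = 53);


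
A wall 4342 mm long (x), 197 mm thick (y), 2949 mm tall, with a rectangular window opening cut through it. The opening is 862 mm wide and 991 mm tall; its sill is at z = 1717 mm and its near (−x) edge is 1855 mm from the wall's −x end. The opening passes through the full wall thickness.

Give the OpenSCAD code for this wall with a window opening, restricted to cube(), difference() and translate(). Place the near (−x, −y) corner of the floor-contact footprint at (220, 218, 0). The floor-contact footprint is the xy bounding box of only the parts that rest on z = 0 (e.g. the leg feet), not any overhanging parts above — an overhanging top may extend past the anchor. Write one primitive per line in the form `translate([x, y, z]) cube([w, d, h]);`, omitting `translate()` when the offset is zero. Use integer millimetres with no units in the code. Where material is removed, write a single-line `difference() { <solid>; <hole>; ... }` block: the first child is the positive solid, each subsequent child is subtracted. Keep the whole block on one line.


difference() { translate([220, 218, 0]) cube([4342, 197, 2949]); translate([2075, 218, 1717]) cube([862, 197, 991]); }


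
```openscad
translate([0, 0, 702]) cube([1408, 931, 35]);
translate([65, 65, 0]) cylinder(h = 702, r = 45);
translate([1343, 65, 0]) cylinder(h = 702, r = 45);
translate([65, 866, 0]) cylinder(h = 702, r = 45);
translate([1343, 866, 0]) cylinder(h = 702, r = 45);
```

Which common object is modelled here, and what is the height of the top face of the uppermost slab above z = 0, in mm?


A table. The table height is 737 mm.

A 1408×931×35 slab sits at z = 702 on four Ø90 mm round legs — a table. The top surface is at 702 + 35 = 737 mm.


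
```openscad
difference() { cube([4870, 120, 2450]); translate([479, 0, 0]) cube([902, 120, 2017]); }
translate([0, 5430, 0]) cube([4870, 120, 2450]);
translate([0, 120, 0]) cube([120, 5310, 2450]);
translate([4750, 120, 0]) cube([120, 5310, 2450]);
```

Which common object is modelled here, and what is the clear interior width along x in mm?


A single room. The interior width is 4630 mm.

Four walls enclosing a rectangle with a door in the front wall — a room. Outside width 4870 minus two 120 mm walls gives 4630 mm.


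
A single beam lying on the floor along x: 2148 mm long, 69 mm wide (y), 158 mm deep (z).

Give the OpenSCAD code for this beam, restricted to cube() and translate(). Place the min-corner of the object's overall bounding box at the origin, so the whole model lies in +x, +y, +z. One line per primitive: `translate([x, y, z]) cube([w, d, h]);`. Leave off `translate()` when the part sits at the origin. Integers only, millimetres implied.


cube([2148, 69, 158]);


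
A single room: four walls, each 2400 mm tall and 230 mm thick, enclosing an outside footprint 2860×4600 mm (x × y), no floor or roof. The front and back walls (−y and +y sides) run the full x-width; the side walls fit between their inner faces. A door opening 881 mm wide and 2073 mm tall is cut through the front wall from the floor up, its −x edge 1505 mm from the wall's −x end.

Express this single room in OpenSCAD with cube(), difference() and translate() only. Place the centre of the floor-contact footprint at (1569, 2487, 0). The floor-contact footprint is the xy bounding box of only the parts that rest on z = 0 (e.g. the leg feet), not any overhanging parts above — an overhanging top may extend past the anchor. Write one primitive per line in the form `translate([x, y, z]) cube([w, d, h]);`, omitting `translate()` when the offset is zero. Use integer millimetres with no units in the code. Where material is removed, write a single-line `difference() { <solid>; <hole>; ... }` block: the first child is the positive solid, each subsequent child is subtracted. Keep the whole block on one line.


difference() { translate([139, 187, 0]) cube([2860, 230, 2400]); translate([1644, 187, 0]) cube([881, 230, 2073]); }
translate([139, 4557, 0]) cube([2860, 230, 2400]);
translate([139, 417, 0]) cube([230, 4140, 2400]);
translate([2769, 417, 0]) cube([230, 4140, 2400]);


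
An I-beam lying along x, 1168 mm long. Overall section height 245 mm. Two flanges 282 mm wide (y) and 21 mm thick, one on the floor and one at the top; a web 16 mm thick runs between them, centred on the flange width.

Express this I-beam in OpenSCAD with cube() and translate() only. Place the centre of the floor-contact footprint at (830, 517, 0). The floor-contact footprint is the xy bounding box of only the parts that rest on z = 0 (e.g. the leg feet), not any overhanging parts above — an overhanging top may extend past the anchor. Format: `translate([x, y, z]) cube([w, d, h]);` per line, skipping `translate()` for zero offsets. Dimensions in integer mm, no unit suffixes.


translate([246, 376, 0]) cube([1168, 282, 21]);
translate([246, 509, 21]) cube([1168, 16, 203]);
translate([246, 376, 224]) cube([1168, 282, 21]);


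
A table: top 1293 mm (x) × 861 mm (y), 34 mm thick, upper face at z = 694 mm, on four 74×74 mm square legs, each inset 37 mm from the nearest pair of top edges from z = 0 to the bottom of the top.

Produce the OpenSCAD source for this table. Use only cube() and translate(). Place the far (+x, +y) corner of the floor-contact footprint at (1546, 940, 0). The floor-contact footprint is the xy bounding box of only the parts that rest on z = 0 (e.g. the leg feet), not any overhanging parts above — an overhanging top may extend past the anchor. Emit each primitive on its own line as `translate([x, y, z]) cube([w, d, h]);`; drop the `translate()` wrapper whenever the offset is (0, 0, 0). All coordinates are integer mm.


translate([290, 116, 660]) cube([1293, 861, 34]);
translate([327, 153, 0]) cube([74, 74, 660]);
translate([1472, 153, 0]) cube([74, 74, 660]);
translate([327, 866, 0]) cube([74, 74, 660]);
translate([1472, 866, 0]) cube([74, 74, 660]);


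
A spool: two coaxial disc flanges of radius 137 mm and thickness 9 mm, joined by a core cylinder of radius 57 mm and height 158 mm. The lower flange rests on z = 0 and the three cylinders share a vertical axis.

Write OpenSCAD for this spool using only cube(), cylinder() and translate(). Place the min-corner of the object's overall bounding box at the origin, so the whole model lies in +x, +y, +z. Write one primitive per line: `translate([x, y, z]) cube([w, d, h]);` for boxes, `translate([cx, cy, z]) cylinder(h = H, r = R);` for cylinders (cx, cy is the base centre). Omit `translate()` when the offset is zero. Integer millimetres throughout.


translate([137, 137, 0]) cylinder(h = 9, r = 137);
translate([137, 137, 9]) cylinder(h = 158, r = 57);
translate([137, 137, 167]) cylinder(h = 9, r = 137);


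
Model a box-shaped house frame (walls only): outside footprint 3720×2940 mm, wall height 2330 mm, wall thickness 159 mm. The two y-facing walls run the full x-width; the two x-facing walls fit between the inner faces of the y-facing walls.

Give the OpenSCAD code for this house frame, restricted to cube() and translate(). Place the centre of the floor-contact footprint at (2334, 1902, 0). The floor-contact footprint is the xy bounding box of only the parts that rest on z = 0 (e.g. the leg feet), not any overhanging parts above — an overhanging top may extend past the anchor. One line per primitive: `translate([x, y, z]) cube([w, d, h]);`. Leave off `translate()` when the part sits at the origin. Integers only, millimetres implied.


translate([474, 432, 0]) cube([3720, 159, 2330]);
translate([474, 3213, 0]) cube([3720, 159, 2330]);
translate([474, 591, 0]) cube([159, 2622, 2330]);
translate([4035, 591, 0]) cube([159, 2622, 2330]);


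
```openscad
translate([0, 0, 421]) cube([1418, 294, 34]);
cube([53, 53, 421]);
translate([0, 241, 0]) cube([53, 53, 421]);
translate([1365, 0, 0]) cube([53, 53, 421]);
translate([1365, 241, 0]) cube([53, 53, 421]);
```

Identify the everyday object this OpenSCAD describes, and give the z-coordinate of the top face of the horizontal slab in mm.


A bench. The seat-top height is 455 mm.

A long slab on four corner posts — a bench. The slab sits at z = 421 with thickness 34, so the top is 421 + 34 = 455 mm.


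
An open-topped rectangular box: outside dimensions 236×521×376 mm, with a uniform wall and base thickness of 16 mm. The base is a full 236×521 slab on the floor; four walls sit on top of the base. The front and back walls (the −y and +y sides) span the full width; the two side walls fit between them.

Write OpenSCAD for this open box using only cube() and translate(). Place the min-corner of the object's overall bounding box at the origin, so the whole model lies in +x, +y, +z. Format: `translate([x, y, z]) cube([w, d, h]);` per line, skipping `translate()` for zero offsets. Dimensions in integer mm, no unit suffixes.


cube([236, 521, 16]);
translate([0, 0, 16]) cube([236, 16, 360]);
translate([0, 505, 16]) cube([236, 16, 360]);
translate([0, 16, 16]) cube([16, 489, 360]);
translate([220, 16, 16]) cube([16, 489, 360]);


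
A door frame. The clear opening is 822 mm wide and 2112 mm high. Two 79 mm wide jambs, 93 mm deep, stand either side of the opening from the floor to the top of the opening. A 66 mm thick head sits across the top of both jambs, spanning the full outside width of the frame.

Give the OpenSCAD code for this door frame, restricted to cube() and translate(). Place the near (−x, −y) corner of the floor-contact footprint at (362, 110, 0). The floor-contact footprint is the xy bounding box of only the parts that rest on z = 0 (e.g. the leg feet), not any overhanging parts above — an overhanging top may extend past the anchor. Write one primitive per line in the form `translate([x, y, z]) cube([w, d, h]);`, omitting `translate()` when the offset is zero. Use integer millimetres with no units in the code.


translate([362, 110, 0]) cube([79, 93, 2112]);
translate([1263, 110, 0]) cube([79, 93, 2112]);
translate([362, 110, 2112]) cube([980, 93, 66]);


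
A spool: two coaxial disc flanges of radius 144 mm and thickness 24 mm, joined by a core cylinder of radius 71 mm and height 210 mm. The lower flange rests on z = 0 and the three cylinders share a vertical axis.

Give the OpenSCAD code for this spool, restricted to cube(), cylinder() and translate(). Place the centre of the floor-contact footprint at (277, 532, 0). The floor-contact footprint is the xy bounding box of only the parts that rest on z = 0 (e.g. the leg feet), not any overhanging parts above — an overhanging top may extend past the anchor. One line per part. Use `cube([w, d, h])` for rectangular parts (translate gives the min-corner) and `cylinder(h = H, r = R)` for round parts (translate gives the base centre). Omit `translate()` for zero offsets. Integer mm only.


translate([277, 532, 0]) cylinder(h = 24, r = 144);
translate([277, 532, 24]) cylinder(h = 210, r = 71);
translate([277, 532, 234]) cylinder(h = 24, r = 144);


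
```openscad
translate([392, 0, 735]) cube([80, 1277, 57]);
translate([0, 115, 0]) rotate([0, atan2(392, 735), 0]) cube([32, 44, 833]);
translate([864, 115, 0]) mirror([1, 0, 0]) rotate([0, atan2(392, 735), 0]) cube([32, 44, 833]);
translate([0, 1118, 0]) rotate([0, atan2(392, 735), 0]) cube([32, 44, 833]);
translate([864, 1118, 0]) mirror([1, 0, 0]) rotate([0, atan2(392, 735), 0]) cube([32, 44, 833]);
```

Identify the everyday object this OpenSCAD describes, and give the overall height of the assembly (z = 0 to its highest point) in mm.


A sawhorse. The overall height is 792 mm.

A beam across two mirrored pairs of raked legs — a sawhorse. The beam's underside is at z = 735 (matching the legs' vertical rise in atan2(392, 735)) and the beam is 57 mm tall, so its top is at 735 + 57 = 792 mm. The raked legs top out at the beam's underside, so that is the highest point.


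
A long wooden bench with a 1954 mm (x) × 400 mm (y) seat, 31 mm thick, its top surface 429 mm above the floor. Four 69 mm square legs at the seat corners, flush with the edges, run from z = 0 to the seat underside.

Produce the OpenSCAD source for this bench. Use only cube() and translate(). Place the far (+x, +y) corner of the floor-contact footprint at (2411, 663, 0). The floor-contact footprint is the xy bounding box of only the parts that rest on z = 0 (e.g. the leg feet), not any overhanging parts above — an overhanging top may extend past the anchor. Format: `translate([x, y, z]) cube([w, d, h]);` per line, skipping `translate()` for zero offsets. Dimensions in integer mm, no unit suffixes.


translate([457, 263, 398]) cube([1954, 400, 31]);
translate([457, 263, 0]) cube([69, 69, 398]);
translate([457, 594, 0]) cube([69, 69, 398]);
translate([2342, 263, 0]) cube([69, 69, 398]);
translate([2342, 594, 0]) cube([69, 69, 398]);


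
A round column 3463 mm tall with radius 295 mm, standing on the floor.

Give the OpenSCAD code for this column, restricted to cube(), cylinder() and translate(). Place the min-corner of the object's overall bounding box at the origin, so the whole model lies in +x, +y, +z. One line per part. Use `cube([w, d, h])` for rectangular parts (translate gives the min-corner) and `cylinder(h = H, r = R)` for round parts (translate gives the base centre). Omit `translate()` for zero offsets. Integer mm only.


translate([295, 295, 0]) cylinder(h = 3463, r = 295);


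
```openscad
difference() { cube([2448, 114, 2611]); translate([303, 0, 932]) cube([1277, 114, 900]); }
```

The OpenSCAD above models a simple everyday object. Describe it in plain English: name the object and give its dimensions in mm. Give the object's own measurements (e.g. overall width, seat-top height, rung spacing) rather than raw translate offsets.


A wall 2448 mm long (x), 114 mm thick (y), 2611 mm tall, with a rectangular window opening cut through it. The opening is 1277 mm wide and 900 mm tall; its sill is at z = 932 mm and its near (−x) edge is 303 mm from the wall's −x end. The opening passes through the full wall thickness.


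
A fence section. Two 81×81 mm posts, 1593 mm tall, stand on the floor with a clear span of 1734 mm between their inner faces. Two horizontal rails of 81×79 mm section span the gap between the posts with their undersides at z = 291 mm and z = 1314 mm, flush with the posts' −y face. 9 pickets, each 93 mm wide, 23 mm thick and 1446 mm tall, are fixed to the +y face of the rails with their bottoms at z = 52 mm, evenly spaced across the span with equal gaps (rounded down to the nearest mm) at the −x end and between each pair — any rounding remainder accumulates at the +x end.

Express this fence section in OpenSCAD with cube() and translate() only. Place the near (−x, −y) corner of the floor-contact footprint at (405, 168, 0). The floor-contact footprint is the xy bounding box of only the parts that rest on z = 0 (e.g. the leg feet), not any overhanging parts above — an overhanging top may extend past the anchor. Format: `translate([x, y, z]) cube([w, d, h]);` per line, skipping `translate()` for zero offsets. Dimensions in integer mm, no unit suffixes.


translate([405, 168, 0]) cube([81, 81, 1593]);
translate([2220, 168, 0]) cube([81, 81, 1593]);
translate([486, 168, 291]) cube([1734, 81, 79]);
translate([486, 168, 1314]) cube([1734, 81, 79]);
translate([575, 249, 52]) cube([93, 23, 1446]);
translate([757, 249, 52]) cube([93, 23, 1446]);
translate([939, 249, 52]) cube([93, 23, 1446]);
translate([1121, 249, 52]) cube([93, 23, 1446]);
translate([1303, 249, 52]) cube([93, 23, 1446]);
translate([1485, 249, 52]) cube([93, 23, 1446]);
translate([1667, 249, 52]) cube([93, 23, 1446]);
translate([1849, 249, 52]) cube([93, 23, 1446]);
translate([2031, 249, 52]) cube([93, 23, 1446]);


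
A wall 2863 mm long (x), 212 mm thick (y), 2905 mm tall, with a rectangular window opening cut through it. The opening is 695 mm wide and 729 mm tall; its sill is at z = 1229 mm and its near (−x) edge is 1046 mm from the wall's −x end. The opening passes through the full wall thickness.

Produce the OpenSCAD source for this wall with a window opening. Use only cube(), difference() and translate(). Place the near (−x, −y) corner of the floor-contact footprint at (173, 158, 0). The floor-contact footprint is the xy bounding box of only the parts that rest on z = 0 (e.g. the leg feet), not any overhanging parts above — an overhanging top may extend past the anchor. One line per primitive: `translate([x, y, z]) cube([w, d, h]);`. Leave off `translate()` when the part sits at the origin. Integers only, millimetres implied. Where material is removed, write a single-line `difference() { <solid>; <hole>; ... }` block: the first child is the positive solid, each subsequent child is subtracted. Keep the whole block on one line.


difference() { translate([173, 158, 0]) cube([2863, 212, 2905]); translate([1219, 158, 1229]) cube([695, 212, 729]); }


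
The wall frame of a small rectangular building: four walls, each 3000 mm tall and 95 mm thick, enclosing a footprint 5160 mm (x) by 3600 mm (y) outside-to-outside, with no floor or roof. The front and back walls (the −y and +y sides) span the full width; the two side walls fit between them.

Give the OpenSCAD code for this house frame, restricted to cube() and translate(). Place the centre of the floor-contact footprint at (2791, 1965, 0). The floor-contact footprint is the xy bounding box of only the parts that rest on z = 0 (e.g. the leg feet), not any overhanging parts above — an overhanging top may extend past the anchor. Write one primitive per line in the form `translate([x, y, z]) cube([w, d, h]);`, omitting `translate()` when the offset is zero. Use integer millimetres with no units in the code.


translate([211, 165, 0]) cube([5160, 95, 3000]);
translate([211, 3670, 0]) cube([5160, 95, 3000]);
translate([211, 260, 0]) cube([95, 3410, 3000]);
translate([5276, 260, 0]) cube([95, 3410, 3000]);


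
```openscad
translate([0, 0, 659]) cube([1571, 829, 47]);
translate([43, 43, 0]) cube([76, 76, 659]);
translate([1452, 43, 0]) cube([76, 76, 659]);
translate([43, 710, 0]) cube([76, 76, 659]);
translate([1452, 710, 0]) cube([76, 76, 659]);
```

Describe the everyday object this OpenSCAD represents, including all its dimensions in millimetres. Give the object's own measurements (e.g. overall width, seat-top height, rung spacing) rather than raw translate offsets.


A table: top 1571 mm (x) × 829 mm (y), 47 mm thick, upper face at z = 706 mm, on four 76×76 mm square legs, each inset 43 mm from the nearest pair of top edges from z = 0 to the bottom of the top.


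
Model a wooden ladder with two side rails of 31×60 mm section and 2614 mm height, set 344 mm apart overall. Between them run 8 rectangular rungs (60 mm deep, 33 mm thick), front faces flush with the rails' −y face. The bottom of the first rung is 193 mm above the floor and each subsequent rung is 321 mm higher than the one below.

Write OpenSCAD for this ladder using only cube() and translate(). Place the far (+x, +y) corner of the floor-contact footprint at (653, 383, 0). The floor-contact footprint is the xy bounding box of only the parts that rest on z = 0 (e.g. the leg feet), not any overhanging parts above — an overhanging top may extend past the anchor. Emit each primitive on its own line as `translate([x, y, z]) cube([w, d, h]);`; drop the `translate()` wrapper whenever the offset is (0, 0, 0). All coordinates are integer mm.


translate([309, 323, 0]) cube([31, 60, 2614]);
translate([622, 323, 0]) cube([31, 60, 2614]);
translate([340, 323, 193]) cube([282, 60, 33]);
translate([340, 323, 514]) cube([282, 60, 33]);
translate([340, 323, 835]) cube([282, 60, 33]);
translate([340, 323, 1156]) cube([282, 60, 33]);
translate([340, 323, 1477]) cube([282, 60, 33]);
translate([340, 323, 1798]) cube([282, 60, 33]);
translate([340, 323, 2119]) cube([282, 60, 33]);
translate([340, 323, 2440]) cube([282, 60, 33]);
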